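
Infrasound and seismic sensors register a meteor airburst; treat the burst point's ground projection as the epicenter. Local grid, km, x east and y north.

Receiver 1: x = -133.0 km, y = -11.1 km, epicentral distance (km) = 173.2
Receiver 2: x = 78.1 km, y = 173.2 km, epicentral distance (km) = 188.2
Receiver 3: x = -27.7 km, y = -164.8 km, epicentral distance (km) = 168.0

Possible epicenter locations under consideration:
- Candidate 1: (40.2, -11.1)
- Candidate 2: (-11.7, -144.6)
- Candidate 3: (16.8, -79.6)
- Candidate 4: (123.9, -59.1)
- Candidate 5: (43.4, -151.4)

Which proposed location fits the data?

For each candidate, compare |candidate − station| to the reported distance:
Candidate 1: residuals Receiver 1 0.0, Receiver 2 0.0, Receiver 3 0.0 → max 0.0 km
Candidate 2: residuals Receiver 1 7.2, Receiver 2 142.0, Receiver 3 142.2 → max 142.2 km
Candidate 3: residuals Receiver 1 8.5, Receiver 2 71.9, Receiver 3 71.9 → max 71.9 km
Candidate 4: residuals Receiver 1 88.1, Receiver 2 48.6, Receiver 3 16.8 → max 88.1 km
Candidate 5: residuals Receiver 1 52.2, Receiver 2 138.2, Receiver 3 95.6 → max 138.2 km
Only Candidate 1 has all residuals ≈ 0.

Candidate 1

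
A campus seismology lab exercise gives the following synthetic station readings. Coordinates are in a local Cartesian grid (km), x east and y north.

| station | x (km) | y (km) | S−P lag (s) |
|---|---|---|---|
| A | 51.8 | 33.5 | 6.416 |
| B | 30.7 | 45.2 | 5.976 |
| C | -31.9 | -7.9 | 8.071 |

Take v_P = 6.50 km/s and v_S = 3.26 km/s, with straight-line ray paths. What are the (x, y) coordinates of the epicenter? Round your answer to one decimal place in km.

18.4 km east, 8.1 km north

Distance from S−P lag: d = Δt · v_P v_S / (v_P − v_S) = Δt · (6.50·3.26)/(6.50−3.26) ≈ 6.5401·Δt.
So d_A = 41.96, d_B = 39.08, d_C = 52.79 km.
Circle about each station: (x − 51.8)² + (y − 33.5)² = 41.96²; (x − 30.7)² + (y − 45.2)² = 39.08²; (x + 31.9)² + (y + 7.9)² = 52.79².
Subtracting pairs of circle equations eliminates x²+y² and gives linear equations (the radical axes):
-42.2 x + 23.4 y = -586.56
-167.4 x − 82.8 y = -3751.61
Solving the 2×2 system: x ≈ 18.4, y ≈ 8.1 km.
Check against A (with the unrounded x, y): √((x − 51.8)²+(y − 33.5)²) = 41.95 ≈ 41.96 km. ✓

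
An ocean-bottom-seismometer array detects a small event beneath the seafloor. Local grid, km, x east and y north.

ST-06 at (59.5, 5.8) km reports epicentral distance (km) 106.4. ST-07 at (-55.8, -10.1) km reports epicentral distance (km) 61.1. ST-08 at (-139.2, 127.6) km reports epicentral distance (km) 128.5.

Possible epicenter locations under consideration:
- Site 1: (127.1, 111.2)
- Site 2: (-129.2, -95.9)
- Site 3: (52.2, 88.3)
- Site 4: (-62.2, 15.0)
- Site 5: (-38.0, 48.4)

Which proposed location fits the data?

For each candidate, compare |candidate − station| to the reported distance:
Site 1: residuals ST-06 18.8, ST-07 158.4, ST-08 138.3 → max 158.4 km
Site 2: residuals ST-06 108.0, ST-07 51.8, ST-08 95.2 → max 108.0 km
Site 3: residuals ST-06 23.6, ST-07 85.0, ST-08 66.9 → max 85.0 km
Site 4: residuals ST-06 15.6, ST-07 35.2, ST-08 7.9 → max 35.2 km
Site 5: residuals ST-06 0.0, ST-07 0.0, ST-08 0.0 → max 0.0 km
Only Site 5 has all residuals ≈ 0.

Site 5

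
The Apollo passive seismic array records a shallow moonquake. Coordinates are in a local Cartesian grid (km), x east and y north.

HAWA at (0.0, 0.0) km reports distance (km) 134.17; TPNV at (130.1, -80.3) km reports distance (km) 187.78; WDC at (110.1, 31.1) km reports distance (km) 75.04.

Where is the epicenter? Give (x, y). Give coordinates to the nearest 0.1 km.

86.7 km east, 102.4 km north

Circle about each station: x² + y² = 134.17²; (x − 130.1)² + (y + 80.3)² = 187.78²; (x − 110.1)² + (y − 31.1)² = 75.04².
Subtracting the HAWA equation from the TPNV and WDC equations removes the quadratic terms:
260.2 x − 160.6 y = 6114.36
220.2 x + 62.2 y = 25459.81
Solving the 2×2 system: x ≈ 86.7, y ≈ 102.4 km.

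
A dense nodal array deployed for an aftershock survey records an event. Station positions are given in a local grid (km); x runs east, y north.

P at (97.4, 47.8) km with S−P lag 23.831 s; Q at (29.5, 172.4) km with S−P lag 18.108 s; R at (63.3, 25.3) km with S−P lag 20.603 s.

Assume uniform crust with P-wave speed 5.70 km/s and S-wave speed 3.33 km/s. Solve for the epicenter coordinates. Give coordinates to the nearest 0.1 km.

(-89.0, 88.8)

Distance from S−P lag: d = Δt · v_P v_S / (v_P − v_S) = Δt · (5.70·3.33)/(5.70−3.33) ≈ 8.0089·Δt.
So d_P = 190.86, d_Q = 145.02, d_R = 165.01 km.
Circle about each station: (x − 97.4)² + (y − 47.8)² = 190.86²; (x − 29.5)² + (y − 172.4)² = 145.02²; (x − 63.3)² + (y − 25.3)² = 165.01².
Subtracting pairs of circle equations eliminates x²+y² and gives linear equations (the radical axes):
-135.8 x + 249.2 y = 34217.15
-68.2 x − 45.0 y = 2074.62
Solving the 2×2 system: x ≈ -89.0, y ≈ 88.8 km.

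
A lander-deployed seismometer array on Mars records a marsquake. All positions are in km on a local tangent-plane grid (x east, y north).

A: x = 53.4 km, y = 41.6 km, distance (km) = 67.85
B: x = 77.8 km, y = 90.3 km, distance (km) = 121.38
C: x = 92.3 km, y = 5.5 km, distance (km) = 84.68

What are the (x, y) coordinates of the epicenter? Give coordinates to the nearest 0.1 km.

(9.0, -9.7)

Circle about each station: (x − 53.4)² + (y − 41.6)² = 67.85²; (x − 77.8)² + (y − 90.3)² = 121.38²; (x − 92.3)² + (y − 5.5)² = 84.68².
Subtracting the A equation from the B and C equations removes the quadratic terms:
48.8 x + 97.4 y = -504.67
77.8 x − 72.2 y = 1400.34
Solving the 2×2 system: x ≈ 9.0, y ≈ -9.7 km.
Check against A (with the unrounded x, y): √((x − 53.4)²+(y − 41.6)²) = 67.84 ≈ 67.85 km. ✓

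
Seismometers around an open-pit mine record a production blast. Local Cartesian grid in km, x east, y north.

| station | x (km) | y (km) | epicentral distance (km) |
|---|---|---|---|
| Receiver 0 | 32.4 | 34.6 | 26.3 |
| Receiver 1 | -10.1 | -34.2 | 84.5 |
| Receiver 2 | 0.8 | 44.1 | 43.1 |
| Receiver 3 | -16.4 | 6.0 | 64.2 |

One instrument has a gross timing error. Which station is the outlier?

Receiver 0

Solve using three stations at a time. Using Receiver 1, Receiver 2, Receiver 3 (subtract circle equations pairwise → linear system) gives (x, y) ≈ (42.3, 32.1).
Distances from that point to each station vs reported:
  Receiver 0: calculated 10.2 vs reported 26.3 → residual 16.1 km
  Receiver 1: calculated 84.5 vs reported 84.5 → residual 0.0 km
  Receiver 2: calculated 43.2 vs reported 43.1 → residual 0.1 km
  Receiver 3: calculated 64.3 vs reported 64.2 → residual 0.1 km
Receiver 1, Receiver 2, Receiver 3 are mutually consistent (residuals ≈ 0); Receiver 0 is off by 16.1 km.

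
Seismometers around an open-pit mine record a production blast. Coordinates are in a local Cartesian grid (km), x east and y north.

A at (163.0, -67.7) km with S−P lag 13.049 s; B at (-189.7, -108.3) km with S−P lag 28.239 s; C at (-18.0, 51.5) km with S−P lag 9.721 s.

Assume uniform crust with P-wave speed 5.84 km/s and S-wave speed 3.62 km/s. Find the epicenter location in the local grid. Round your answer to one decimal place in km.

Distance from S−P lag: d = Δt · v_P v_S / (v_P − v_S) = Δt · (5.84·3.62)/(5.84−3.62) ≈ 9.5229·Δt.
So d_A = 124.26, d_B = 268.92, d_C = 92.57 km.
Circle about each station: (x − 163.0)² + (y + 67.7)² = 124.26²; (x + 189.7)² + (y + 108.3)² = 268.92²; (x + 18.0)² + (y − 51.5)² = 92.57².
Subtracting the A equation from the B and C equations removes the quadratic terms:
-705.4 x − 81.2 y = -40314.73
-362.0 x + 238.4 y = -21304.70
Solving the 2×2 system: x ≈ 57.4, y ≈ -2.2 km.

57.4 km east, -2.2 km north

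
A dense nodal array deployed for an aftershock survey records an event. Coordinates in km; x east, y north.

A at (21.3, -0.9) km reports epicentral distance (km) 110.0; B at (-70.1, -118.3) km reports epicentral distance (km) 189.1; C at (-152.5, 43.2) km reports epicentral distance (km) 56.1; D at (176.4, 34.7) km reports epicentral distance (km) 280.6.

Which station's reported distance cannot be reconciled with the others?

Solve using three stations at a time. Using B, C, D (subtract circle equations pairwise → linear system) gives (x, y) ≈ (-102.2, 68.1).
Distances from that point to each station vs reported:
  A: calculated 141.5 vs reported 110.0 → residual 31.5 km
  B: calculated 189.1 vs reported 189.1 → residual 0.0 km
  C: calculated 56.1 vs reported 56.1 → residual 0.0 km
  D: calculated 280.6 vs reported 280.6 → residual 0.0 km
B, C, D are mutually consistent (residuals ≈ 0); A is off by 31.5 km.

A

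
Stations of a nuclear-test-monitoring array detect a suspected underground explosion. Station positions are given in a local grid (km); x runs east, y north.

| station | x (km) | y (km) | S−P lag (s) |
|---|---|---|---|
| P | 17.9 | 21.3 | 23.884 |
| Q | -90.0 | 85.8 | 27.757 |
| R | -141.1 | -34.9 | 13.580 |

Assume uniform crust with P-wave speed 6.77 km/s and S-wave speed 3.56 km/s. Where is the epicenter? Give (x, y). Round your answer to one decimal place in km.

x ≈ -89.1 km, y ≈ -122.6 km

Distance from S−P lag: d = Δt · v_P v_S / (v_P − v_S) = Δt · (6.77·3.56)/(6.77−3.56) ≈ 7.5082·Δt.
So d_P = 179.32, d_Q = 208.40, d_R = 101.96 km.
Circle about each station: (x − 17.9)² + (y − 21.3)² = 179.32²; (x + 90.0)² + (y − 85.8)² = 208.40²; (x + 141.1)² + (y + 34.9)² = 101.96².
Subtracting the P equation from the Q and R equations removes the quadratic terms:
-215.8 x + 129.0 y = 3412.64
-318.0 x − 112.4 y = 42112.94
Solving the 2×2 system: x ≈ -89.1, y ≈ -122.6 km.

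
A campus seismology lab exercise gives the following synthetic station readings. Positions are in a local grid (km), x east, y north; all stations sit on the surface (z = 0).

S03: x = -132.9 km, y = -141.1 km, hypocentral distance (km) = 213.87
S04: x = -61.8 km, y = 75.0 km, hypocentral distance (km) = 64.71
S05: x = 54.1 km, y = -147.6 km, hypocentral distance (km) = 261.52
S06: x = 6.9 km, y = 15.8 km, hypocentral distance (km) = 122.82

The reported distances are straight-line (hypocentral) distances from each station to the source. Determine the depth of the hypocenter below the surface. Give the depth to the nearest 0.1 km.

z ≈ 55.2 km

Each station gives a sphere (x−x_i)² + (y−y_i)² + z² = d_i² (stations at z=0).
Subtracting the S03 sphere from S04 and S05: z² cancels, leaving linear equations in x and y:
142.2 x + 432.2 y = 13425.61
374.0 x − 13.0 y = -35511.38
Solving: x ≈ -92.809, y ≈ 61.599 km (keep extra digits for the depth step; rounded: -92.8, 61.6).
Then from the S03 sphere: z² = 213.87² − (x + 132.9)² − (y + 141.1)² with x = -92.809, y = 61.599, so z ≈ 55.192 ≈ 55.2 km.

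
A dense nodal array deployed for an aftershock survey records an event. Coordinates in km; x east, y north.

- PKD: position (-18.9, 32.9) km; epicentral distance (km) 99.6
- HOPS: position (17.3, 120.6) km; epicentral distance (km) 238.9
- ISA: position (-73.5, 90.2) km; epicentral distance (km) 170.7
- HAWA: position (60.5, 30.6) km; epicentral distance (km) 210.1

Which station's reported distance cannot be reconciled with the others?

PKD

Solve using three stations at a time. Using HOPS, ISA, HAWA (subtract circle equations pairwise → linear system) gives (x, y) ≈ (-122.0, -73.5).
Distances from that point to each station vs reported:
  PKD: calculated 148.2 vs reported 99.6 → residual 48.6 km
  HOPS: calculated 238.9 vs reported 238.9 → residual 0.0 km
  ISA: calculated 170.7 vs reported 170.7 → residual 0.0 km
  HAWA: calculated 210.1 vs reported 210.1 → residual 0.0 km
HOPS, ISA, HAWA are mutually consistent (residuals ≈ 0); PKD is off by 48.6 km.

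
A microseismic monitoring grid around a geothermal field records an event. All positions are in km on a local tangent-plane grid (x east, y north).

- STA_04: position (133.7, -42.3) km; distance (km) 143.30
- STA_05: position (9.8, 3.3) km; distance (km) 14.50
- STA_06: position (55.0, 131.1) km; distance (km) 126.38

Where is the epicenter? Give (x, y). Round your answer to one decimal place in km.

x ≈ 2.8 km, y ≈ 16.0 km

Circle about each station: (x − 133.7)² + (y + 42.3)² = 143.30²; (x − 9.8)² + (y − 3.3)² = 14.50²; (x − 55.0)² + (y − 131.1)² = 126.38².
Subtracting pairs of circle equations eliminates x²+y² and gives linear equations (the radical axes):
-247.8 x + 91.2 y = 766.59
-157.4 x + 346.8 y = 5110.22
Solving the 2×2 system: x ≈ 2.8, y ≈ 16.0 km.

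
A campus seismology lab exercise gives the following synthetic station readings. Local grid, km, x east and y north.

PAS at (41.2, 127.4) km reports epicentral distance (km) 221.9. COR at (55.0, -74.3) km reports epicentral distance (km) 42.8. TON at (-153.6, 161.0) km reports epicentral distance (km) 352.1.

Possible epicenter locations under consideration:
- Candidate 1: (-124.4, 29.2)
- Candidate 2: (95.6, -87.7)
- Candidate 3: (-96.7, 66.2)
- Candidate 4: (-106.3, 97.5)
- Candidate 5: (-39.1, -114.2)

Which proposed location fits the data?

For each candidate, compare |candidate − station| to the reported distance:
Candidate 1: residuals PAS 29.4, COR 164.3, TON 217.1 → max 217.1 km
Candidate 2: residuals PAS 0.0, COR 0.0, TON 0.0 → max 0.0 km
Candidate 3: residuals PAS 71.0, COR 164.0, TON 241.5 → max 241.5 km
Candidate 4: residuals PAS 71.4, COR 192.9, TON 272.9 → max 272.9 km
Candidate 5: residuals PAS 32.7, COR 59.4, TON 54.0 → max 59.4 km
Only Candidate 2 has all residuals ≈ 0.

Candidate 2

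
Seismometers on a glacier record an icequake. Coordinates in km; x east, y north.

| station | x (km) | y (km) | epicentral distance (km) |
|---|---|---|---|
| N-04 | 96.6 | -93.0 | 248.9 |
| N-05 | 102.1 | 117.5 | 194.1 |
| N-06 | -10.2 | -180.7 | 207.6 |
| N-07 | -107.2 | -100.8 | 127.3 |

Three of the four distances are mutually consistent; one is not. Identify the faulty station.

Solve using three stations at a time. Using N-05, N-06, N-07 (subtract circle equations pairwise → linear system) gives (x, y) ≈ (-65.4, 19.4).
Distances from that point to each station vs reported:
  N-04: calculated 197.2 vs reported 248.9 → residual 51.7 km
  N-05: calculated 194.1 vs reported 194.1 → residual 0.0 km
  N-06: calculated 207.6 vs reported 207.6 → residual 0.0 km
  N-07: calculated 127.3 vs reported 127.3 → residual 0.0 km
N-05, N-06, N-07 are mutually consistent (residuals ≈ 0); N-04 is off by 51.7 km.

N-04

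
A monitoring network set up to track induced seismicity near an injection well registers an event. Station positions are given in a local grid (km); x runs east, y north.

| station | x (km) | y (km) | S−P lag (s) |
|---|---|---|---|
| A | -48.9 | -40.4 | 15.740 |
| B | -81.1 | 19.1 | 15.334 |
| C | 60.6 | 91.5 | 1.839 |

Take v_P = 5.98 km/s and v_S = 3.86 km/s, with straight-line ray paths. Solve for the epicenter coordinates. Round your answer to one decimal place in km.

75.2 km east, 77.8 km north

Distance from S−P lag: d = Δt · v_P v_S / (v_P − v_S) = Δt · (5.98·3.86)/(5.98−3.86) ≈ 10.8881·Δt.
So d_A = 171.38, d_B = 166.96, d_C = 20.02 km.
Circle about each station: (x + 48.9)² + (y + 40.4)² = 171.38²; (x + 81.1)² + (y − 19.1)² = 166.96²; (x − 60.6)² + (y − 91.5)² = 20.02².
Subtracting pairs of circle equations eliminates x²+y² and gives linear equations (the radical axes):
-64.4 x + 119.0 y = 4414.11
219.0 x + 263.8 y = 36991.54
Solving the 2×2 system: x ≈ 75.2, y ≈ 77.8 km.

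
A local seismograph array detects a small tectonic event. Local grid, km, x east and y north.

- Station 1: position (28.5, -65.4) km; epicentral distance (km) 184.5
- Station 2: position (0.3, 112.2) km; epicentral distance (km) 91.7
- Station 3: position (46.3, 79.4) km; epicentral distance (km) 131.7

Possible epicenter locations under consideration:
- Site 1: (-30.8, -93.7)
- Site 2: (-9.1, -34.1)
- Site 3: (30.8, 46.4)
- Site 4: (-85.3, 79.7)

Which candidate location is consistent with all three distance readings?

Site 4

For each candidate, compare |candidate − station| to the reported distance:
Site 1: residuals Station 1 118.8, Station 2 116.5, Station 3 57.8 → max 118.8 km
Site 2: residuals Station 1 135.6, Station 2 54.9, Station 3 5.4 → max 135.6 km
Site 3: residuals Station 1 72.7, Station 2 19.2, Station 3 95.2 → max 95.2 km
Site 4: residuals Station 1 0.1, Station 2 0.1, Station 3 0.1 → max 0.1 km
Only Site 4 has all residuals ≈ 0.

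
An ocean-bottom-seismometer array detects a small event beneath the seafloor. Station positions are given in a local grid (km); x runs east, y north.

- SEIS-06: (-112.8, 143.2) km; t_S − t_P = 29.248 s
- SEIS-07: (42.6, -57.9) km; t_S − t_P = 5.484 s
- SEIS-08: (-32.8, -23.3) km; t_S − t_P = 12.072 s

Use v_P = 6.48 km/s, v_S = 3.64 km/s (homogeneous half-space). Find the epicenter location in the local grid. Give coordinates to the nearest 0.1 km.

Distance from S−P lag: d = Δt · v_P v_S / (v_P − v_S) = Δt · (6.48·3.64)/(6.48−3.64) ≈ 8.3054·Δt.
So d_SEIS-06 = 242.91, d_SEIS-07 = 45.55, d_SEIS-08 = 100.26 km.
Circle about each station: (x + 112.8)² + (y − 143.2)² = 242.91²; (x − 42.6)² + (y + 57.9)² = 45.55²; (x + 32.8)² + (y + 23.3)² = 100.26².
Subtracting the SEIS-06 equation from the SEIS-07 and SEIS-08 equations removes the quadratic terms:
310.8 x − 402.2 y = 28867.56
160.0 x − 333.0 y = 17341.85
Solving the 2×2 system: x ≈ 67.4, y ≈ -19.7 km.
Check against SEIS-06 (with the unrounded x, y): √((x + 112.8)²+(y − 143.2)²) = 242.91 ≈ 242.91 km. ✓

(67.4, -19.7)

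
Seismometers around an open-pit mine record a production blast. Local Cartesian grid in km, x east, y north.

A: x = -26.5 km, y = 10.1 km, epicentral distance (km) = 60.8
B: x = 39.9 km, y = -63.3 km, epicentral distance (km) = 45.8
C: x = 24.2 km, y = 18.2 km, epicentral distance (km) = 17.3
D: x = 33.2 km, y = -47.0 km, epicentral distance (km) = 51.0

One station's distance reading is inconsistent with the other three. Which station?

B

Solve using three stations at a time. Using A, C, D (subtract circle equations pairwise → linear system) gives (x, y) ≈ (34.0, 4.0).
Distances from that point to each station vs reported:
  A: calculated 60.8 vs reported 60.8 → residual 0.0 km
  B: calculated 67.5 vs reported 45.8 → residual 21.7 km
  C: calculated 17.3 vs reported 17.3 → residual 0.0 km
  D: calculated 51.0 vs reported 51.0 → residual 0.0 km
A, C, D are mutually consistent (residuals ≈ 0); B is off by 21.7 km.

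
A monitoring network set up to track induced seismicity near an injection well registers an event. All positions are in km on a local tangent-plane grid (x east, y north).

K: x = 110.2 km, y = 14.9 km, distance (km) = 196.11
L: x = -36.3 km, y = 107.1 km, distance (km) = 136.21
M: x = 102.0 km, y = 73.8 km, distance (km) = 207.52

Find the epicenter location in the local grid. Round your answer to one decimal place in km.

Circle about each station: (x − 110.2)² + (y − 14.9)² = 196.11²; (x + 36.3)² + (y − 107.1)² = 136.21²; (x − 102.0)² + (y − 73.8)² = 207.52².
Subtracting pairs of circle equations eliminates x²+y² and gives linear equations (the radical axes):
-293.0 x + 184.4 y = 20328.02
-16.4 x + 117.8 y = -1121.03
Solving the 2×2 system: x ≈ -82.6, y ≈ -21.0 km.
Check against K (with the unrounded x, y): √((x − 110.2)²+(y − 14.9)²) = 196.12 ≈ 196.11 km. ✓

-82.6 km east, -21.0 km north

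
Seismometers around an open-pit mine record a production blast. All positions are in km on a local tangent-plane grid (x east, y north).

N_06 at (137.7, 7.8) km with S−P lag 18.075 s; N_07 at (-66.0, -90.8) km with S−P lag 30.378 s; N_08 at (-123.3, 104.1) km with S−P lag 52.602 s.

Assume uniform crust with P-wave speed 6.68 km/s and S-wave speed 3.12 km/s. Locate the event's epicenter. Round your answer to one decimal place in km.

111.8 km east, -94.8 km north

Distance from S−P lag: d = Δt · v_P v_S / (v_P − v_S) = Δt · (6.68·3.12)/(6.68−3.12) ≈ 5.8544·Δt.
So d_N_06 = 105.82, d_N_07 = 177.84, d_N_08 = 307.95 km.
Circle about each station: (x − 137.7)² + (y − 7.8)² = 105.82²; (x + 66.0)² + (y + 90.8)² = 177.84²; (x + 123.3)² + (y − 104.1)² = 307.95².
Subtracting pairs of circle equations eliminates x²+y² and gives linear equations (the radical axes):
-407.4 x − 197.2 y = -26850.68
-522.0 x + 192.6 y = -76617.76
Solving the 2×2 system: x ≈ 111.8, y ≈ -94.8 km.
Check against N_06 (with the unrounded x, y): √((x − 137.7)²+(y − 7.8)²) = 105.82 ≈ 105.82 km. ✓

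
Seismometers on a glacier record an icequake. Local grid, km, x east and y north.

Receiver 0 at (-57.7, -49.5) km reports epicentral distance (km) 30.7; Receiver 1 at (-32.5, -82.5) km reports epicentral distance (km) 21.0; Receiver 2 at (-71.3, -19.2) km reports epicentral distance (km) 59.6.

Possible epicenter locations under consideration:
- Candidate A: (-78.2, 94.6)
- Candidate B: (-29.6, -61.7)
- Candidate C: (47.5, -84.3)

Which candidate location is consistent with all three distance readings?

Candidate B

For each candidate, compare |candidate − station| to the reported distance:
Candidate A: residuals Receiver 0 114.9, Receiver 1 161.9, Receiver 2 54.4 → max 161.9 km
Candidate B: residuals Receiver 0 0.1, Receiver 1 0.0, Receiver 2 0.1 → max 0.1 km
Candidate C: residuals Receiver 0 80.1, Receiver 1 59.0, Receiver 2 75.9 → max 80.1 km
Only Candidate B has all residuals ≈ 0.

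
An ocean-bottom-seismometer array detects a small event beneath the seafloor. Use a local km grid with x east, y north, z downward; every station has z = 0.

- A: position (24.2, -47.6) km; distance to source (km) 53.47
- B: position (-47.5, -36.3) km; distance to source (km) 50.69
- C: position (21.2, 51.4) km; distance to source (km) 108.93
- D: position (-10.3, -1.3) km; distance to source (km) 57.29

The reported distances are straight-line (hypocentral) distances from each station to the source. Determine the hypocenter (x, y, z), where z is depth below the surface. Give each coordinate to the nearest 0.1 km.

Each station gives a sphere (x−x_i)² + (y−y_i)² + z² = d_i² (stations at z=0).
Subtracting the A sphere from B and C: z² cancels, leaving linear equations in x and y:
-143.4 x + 22.6 y = 1012.10
-6.0 x + 198.0 y = -8766.70
Solving: x ≈ -14.103, y ≈ -44.704 km (keep extra digits for the depth step; rounded: -14.1, -44.7).
Then from the A sphere: z² = 53.47² − (x − 24.2)² − (y + 47.6)² with x = -14.103, y = -44.704, so z ≈ 37.196 ≈ 37.2 km.

x ≈ -14.1 km, y ≈ -44.7 km, depth ≈ 37.2 km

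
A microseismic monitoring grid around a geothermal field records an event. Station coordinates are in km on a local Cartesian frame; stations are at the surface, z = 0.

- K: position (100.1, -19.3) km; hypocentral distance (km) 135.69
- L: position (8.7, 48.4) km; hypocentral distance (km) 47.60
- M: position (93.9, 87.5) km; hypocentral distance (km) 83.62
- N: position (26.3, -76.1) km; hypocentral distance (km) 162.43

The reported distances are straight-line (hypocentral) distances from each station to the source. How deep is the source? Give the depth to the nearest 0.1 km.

Each station gives a sphere (x−x_i)² + (y−y_i)² + z² = d_i² (stations at z=0).
Subtracting the K sphere from L and M: z² cancels, leaving linear equations in x and y:
-182.8 x + 135.4 y = 8171.77
-12.4 x + 213.6 y = 17500.43
Solving: x ≈ 16.701, y ≈ 82.900 km (keep extra digits for the depth step; rounded: 16.7, 82.9).
Then from the K sphere: z² = 135.69² − (x − 100.1)² − (y + 19.3)² with x = 16.701, y = 82.900, so z ≈ 31.805 ≈ 31.8 km.

z ≈ 31.8 km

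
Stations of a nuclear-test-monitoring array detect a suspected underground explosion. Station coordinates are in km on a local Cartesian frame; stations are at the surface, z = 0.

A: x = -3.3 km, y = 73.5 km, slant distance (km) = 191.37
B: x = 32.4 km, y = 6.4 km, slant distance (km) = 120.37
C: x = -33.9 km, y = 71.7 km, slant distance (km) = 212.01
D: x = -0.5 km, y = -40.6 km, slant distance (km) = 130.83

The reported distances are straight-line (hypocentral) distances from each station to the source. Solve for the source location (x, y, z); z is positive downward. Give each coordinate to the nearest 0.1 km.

(125.6, -65.9, 24.0)

Each station gives a sphere (x−x_i)² + (y−y_i)² + z² = d_i² (stations at z=0).
Subtracting the A sphere from B and C: z² cancels, leaving linear equations in x and y:
71.4 x − 134.2 y = 17811.12
-61.2 x − 3.6 y = -7448.80
Solving: x ≈ 125.589, y ≈ -65.902 km (keep extra digits for the depth step; rounded: 125.6, -65.9).
Then from the A sphere: z² = 191.37² − (x + 3.3)² − (y − 73.5)² with x = 125.589, y = -65.902, so z ≈ 24.025 ≈ 24.0 km.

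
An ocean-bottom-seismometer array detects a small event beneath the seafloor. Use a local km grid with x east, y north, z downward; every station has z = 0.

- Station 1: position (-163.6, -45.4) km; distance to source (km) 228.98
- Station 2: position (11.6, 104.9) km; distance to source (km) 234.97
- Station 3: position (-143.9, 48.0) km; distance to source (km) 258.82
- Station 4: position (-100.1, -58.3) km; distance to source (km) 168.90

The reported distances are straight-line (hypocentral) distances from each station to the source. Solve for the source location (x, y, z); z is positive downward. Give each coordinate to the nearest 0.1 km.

Each station gives a sphere (x−x_i)² + (y−y_i)² + z² = d_i² (stations at z=0).
Subtracting the Station 1 sphere from Station 2 and Station 3: z² cancels, leaving linear equations in x and y:
350.4 x + 300.6 y = -20466.61
39.4 x + 186.8 y = -20370.86
Solving: x ≈ 42.908, y ≈ -118.102 km (keep extra digits for the depth step; rounded: 42.9, -118.1).
Then from the Station 1 sphere: z² = 228.98² − (x + 163.6)² − (y + 45.4)² with x = 42.908, y = -118.102, so z ≈ 67.087 ≈ 67.1 km.
Check against Station 4 (with the unrounded solution): distance 168.90 ≈ 168.90 km. ✓

(42.9, -118.1, 67.1)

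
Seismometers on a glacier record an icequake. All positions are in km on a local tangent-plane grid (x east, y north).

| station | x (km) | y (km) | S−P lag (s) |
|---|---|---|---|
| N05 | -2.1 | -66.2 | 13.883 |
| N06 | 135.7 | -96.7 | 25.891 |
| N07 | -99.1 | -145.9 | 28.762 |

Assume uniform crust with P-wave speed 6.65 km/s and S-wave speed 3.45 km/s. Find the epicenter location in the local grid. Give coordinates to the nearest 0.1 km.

3.1 km east, 33.2 km north

Distance from S−P lag: d = Δt · v_P v_S / (v_P − v_S) = Δt · (6.65·3.45)/(6.65−3.45) ≈ 7.1695·Δt.
So d_N05 = 99.53, d_N06 = 185.63, d_N07 = 206.21 km.
Circle about each station: (x + 2.1)² + (y + 66.2)² = 99.53²; (x − 135.7)² + (y + 96.7)² = 185.63²; (x + 99.1)² + (y + 145.9)² = 206.21².
Subtracting the N05 equation from the N06 and N07 equations removes the quadratic terms:
275.6 x − 61.0 y = -1173.75
-194.0 x − 159.4 y = -5895.57
Solving the 2×2 system: x ≈ 3.1, y ≈ 33.2 km.
Check against N05 (with the unrounded x, y): √((x + 2.1)²+(y + 66.2)²) = 99.56 ≈ 99.53 km. ✓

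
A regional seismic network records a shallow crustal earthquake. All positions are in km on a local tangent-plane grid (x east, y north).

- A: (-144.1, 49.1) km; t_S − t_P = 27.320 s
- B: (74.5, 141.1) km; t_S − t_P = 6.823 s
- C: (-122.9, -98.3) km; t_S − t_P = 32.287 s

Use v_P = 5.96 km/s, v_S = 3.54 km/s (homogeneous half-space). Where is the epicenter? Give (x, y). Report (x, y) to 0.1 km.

x ≈ 91.5 km, y ≈ 84.1 km

Distance from S−P lag: d = Δt · v_P v_S / (v_P − v_S) = Δt · (5.96·3.54)/(5.96−3.54) ≈ 8.7183·Δt.
So d_A = 238.19, d_B = 59.49, d_C = 281.49 km.
Circle about each station: (x + 144.1)² + (y − 49.1)² = 238.19²; (x − 74.5)² + (y − 141.1)² = 59.49²; (x + 122.9)² + (y + 98.3)² = 281.49².
Subtracting the A equation from the B and C equations removes the quadratic terms:
437.2 x + 184.0 y = 55479.26
42.4 x − 294.8 y = -20910.46
Solving the 2×2 system: x ≈ 91.5, y ≈ 84.1 km.
Check against A (with the unrounded x, y): √((x + 144.1)²+(y − 49.1)²) = 238.19 ≈ 238.19 km. ✓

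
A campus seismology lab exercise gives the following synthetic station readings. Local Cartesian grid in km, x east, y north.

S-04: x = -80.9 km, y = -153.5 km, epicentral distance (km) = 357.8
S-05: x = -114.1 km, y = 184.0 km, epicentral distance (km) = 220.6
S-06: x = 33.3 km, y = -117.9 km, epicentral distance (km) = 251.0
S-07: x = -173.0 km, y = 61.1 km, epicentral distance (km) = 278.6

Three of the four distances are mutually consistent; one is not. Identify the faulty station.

S-04

Solve using three stations at a time. Using S-05, S-06, S-07 (subtract circle equations pairwise → linear system) gives (x, y) ≈ (98.2, 124.5).
Distances from that point to each station vs reported:
  S-04: calculated 330.7 vs reported 357.8 → residual 27.1 km
  S-05: calculated 220.5 vs reported 220.6 → residual 0.1 km
  S-06: calculated 250.9 vs reported 251.0 → residual 0.1 km
  S-07: calculated 278.5 vs reported 278.6 → residual 0.1 km
S-05, S-06, S-07 are mutually consistent (residuals ≈ 0); S-04 is off by 27.1 km.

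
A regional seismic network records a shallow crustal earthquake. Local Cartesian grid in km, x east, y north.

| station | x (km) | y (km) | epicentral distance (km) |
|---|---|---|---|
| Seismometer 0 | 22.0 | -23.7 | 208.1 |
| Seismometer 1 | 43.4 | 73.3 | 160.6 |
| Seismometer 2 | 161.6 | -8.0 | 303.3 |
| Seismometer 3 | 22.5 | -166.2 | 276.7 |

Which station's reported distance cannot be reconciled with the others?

Seismometer 3

Solve using three stations at a time. Using Seismometer 0, Seismometer 1, Seismometer 2 (subtract circle equations pairwise → linear system) gives (x, y) ≈ (-100.6, 144.5).
Distances from that point to each station vs reported:
  Seismometer 0: calculated 208.1 vs reported 208.1 → residual 0.0 km
  Seismometer 1: calculated 160.6 vs reported 160.6 → residual 0.0 km
  Seismometer 2: calculated 303.3 vs reported 303.3 → residual 0.0 km
  Seismometer 3: calculated 334.2 vs reported 276.7 → residual 57.5 km
Seismometer 0, Seismometer 1, Seismometer 2 are mutually consistent (residuals ≈ 0); Seismometer 3 is off by 57.5 km.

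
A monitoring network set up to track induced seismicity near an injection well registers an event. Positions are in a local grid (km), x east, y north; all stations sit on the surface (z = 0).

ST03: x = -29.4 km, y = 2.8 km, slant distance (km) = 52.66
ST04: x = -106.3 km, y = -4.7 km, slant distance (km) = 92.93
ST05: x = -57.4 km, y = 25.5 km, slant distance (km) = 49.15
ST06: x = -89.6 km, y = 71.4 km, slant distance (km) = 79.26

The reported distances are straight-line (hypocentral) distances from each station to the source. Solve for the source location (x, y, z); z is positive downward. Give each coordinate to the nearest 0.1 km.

Each station gives a sphere (x−x_i)² + (y−y_i)² + z² = d_i² (stations at z=0).
Subtracting the ST03 sphere from ST04 and ST05: z² cancels, leaving linear equations in x and y:
-153.8 x − 15.0 y = 4586.67
-56.0 x + 45.4 y = 3430.16
Solving: x ≈ -33.197, y ≈ 34.606 km (keep extra digits for the depth step; rounded: -33.2, 34.6).
Then from the ST03 sphere: z² = 52.66² − (x + 29.4)² − (y − 2.8)² with x = -33.197, y = 34.606, so z ≈ 41.798 ≈ 41.8 km.

x ≈ -33.2 km, y ≈ 34.6 km, depth ≈ 41.8 km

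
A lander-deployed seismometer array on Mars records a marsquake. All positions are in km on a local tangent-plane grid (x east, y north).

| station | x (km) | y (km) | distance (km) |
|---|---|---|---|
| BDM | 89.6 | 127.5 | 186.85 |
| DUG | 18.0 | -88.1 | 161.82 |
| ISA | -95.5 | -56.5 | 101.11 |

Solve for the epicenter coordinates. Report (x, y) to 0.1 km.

-77.0 km east, 42.9 km north

Circle about each station: (x − 89.6)² + (y − 127.5)² = 186.85²; (x − 18.0)² + (y + 88.1)² = 161.82²; (x + 95.5)² + (y + 56.5)² = 101.11².
Subtracting the BDM equation from the DUG and ISA equations removes the quadratic terms:
-143.2 x − 431.2 y = -7471.59
-370.2 x − 368.0 y = 12717.78
Solving the 2×2 system: x ≈ -77.0, y ≈ 42.9 km.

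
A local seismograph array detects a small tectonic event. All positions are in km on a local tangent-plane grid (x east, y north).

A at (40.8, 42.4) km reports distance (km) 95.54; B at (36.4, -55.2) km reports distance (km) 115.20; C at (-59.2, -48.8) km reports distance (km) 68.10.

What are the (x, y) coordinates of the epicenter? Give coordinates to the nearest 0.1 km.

Circle about each station: (x − 40.8)² + (y − 42.4)² = 95.54²; (x − 36.4)² + (y + 55.2)² = 115.20²; (x + 59.2)² + (y + 48.8)² = 68.10².
Subtracting pairs of circle equations eliminates x²+y² and gives linear equations (the radical axes):
-8.8 x − 195.2 y = -3233.55
-200.0 x − 182.4 y = 6913.96
Solving the 2×2 system: x ≈ -51.8, y ≈ 18.9 km.

(-51.8, 18.9)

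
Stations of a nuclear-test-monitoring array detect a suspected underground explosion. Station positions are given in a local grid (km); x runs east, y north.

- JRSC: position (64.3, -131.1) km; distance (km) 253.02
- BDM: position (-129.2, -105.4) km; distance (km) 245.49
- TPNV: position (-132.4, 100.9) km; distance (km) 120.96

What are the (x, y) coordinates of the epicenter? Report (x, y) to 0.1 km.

x ≈ -11.8 km, y ≈ 110.2 km

Circle about each station: (x − 64.3)² + (y + 131.1)² = 253.02²; (x + 129.2)² + (y + 105.4)² = 245.49²; (x + 132.4)² + (y − 100.9)² = 120.96².
Subtracting pairs of circle equations eliminates x²+y² and gives linear equations (the radical axes):
-387.0 x + 51.4 y = 10233.88
-393.4 x + 464.0 y = 55776.67
Solving the 2×2 system: x ≈ -11.8, y ≈ 110.2 km.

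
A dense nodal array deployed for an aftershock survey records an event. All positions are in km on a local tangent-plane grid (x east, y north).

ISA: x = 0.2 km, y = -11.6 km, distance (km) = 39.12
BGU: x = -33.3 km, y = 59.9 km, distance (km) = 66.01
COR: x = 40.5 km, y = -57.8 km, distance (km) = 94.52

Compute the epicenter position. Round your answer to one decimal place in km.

Circle about each station: (x − 0.2)² + (y + 11.6)² = 39.12²; (x + 33.3)² + (y − 59.9)² = 66.01²; (x − 40.5)² + (y + 57.8)² = 94.52².
Subtracting pairs of circle equations eliminates x²+y² and gives linear equations (the radical axes):
-67.0 x + 143.0 y = 1735.35
80.6 x − 92.4 y = -2557.17
Solving the 2×2 system: x ≈ -38.5, y ≈ -5.9 km.

-38.5 km east, -5.9 km north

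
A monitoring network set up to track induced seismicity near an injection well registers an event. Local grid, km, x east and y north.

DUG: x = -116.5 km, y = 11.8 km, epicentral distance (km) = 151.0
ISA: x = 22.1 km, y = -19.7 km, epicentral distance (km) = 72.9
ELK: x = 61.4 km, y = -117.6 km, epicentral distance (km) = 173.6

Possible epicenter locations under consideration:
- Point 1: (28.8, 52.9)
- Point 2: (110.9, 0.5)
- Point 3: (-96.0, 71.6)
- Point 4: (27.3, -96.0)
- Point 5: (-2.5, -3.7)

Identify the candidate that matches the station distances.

For each candidate, compare |candidate − station| to the reported distance:
Point 1: residuals DUG 0.0, ISA 0.0, ELK 0.0 → max 0.0 km
Point 2: residuals DUG 76.7, ISA 18.2, ELK 45.5 → max 76.7 km
Point 3: residuals DUG 87.8, ISA 76.4, ELK 72.5 → max 87.8 km
Point 4: residuals DUG 28.7, ISA 3.6, ELK 133.2 → max 133.2 km
Point 5: residuals DUG 36.0, ISA 43.6, ELK 43.0 → max 43.6 km
Only Point 1 has all residuals ≈ 0.

Point 1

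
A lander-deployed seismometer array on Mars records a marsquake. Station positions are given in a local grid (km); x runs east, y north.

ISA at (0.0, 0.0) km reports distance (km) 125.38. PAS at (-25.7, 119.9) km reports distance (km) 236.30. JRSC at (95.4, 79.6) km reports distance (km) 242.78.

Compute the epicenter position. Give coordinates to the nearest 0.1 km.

-49.5 km east, -115.2 km north

Circle about each station: x² + y² = 125.38²; (x + 25.7)² + (y − 119.9)² = 236.30²; (x − 95.4)² + (y − 79.6)² = 242.78².
Subtracting pairs of circle equations eliminates x²+y² and gives linear equations (the radical axes):
-51.4 x + 239.8 y = -25081.05
190.8 x + 159.2 y = -27784.66
Solving the 2×2 system: x ≈ -49.5, y ≈ -115.2 km.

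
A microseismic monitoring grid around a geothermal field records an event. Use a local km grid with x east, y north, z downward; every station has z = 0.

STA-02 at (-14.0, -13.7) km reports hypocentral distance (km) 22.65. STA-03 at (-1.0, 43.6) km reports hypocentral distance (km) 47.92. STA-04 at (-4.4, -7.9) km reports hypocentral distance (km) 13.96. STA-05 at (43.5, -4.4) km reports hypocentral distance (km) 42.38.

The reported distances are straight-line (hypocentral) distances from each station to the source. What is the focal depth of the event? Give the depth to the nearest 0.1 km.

depth ≈ 11.0 km

Each station gives a sphere (x−x_i)² + (y−y_i)² + z² = d_i² (stations at z=0).
Subtracting the STA-02 sphere from STA-03 and STA-04: z² cancels, leaving linear equations in x and y:
26.0 x + 114.6 y = -265.03
19.2 x + 11.6 y = 16.22
Solving: x ≈ 2.598, y ≈ -2.902 km (keep extra digits for the depth step; rounded: 2.6, -2.9).
Then from the STA-02 sphere: z² = 22.65² − (x + 14.0)² − (y + 13.7)² with x = 2.598, y = -2.902, so z ≈ 10.997 ≈ 11.0 km.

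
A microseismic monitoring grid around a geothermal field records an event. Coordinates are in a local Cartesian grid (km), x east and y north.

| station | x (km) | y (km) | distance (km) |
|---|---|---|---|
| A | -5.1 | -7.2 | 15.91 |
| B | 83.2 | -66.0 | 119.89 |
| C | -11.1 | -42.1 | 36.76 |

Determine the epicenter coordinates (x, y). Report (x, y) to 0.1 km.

Circle about each station: (x + 5.1)² + (y + 7.2)² = 15.91²; (x − 83.2)² + (y + 66.0)² = 119.89²; (x + 11.1)² + (y + 42.1)² = 36.76².
Subtracting pairs of circle equations eliminates x²+y² and gives linear equations (the radical axes):
176.6 x − 117.6 y = -2920.09
-12.0 x − 69.8 y = 719.60
Solving the 2×2 system: x ≈ -21.0, y ≈ -6.7 km.
Check against A (with the unrounded x, y): √((x + 5.1)²+(y + 7.2)²) = 15.90 ≈ 15.91 km. ✓

x ≈ -21.0 km, y ≈ -6.7 km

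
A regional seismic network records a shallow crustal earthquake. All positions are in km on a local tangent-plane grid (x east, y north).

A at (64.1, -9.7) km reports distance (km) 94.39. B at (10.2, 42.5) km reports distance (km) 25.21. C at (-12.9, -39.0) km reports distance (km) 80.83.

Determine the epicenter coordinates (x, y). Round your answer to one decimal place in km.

(-15.0, 41.8)

Circle about each station: (x − 64.1)² + (y + 9.7)² = 94.39²; (x − 10.2)² + (y − 42.5)² = 25.21²; (x + 12.9)² + (y + 39.0)² = 80.83².
Subtracting the A equation from the B and C equations removes the quadratic terms:
-107.8 x + 104.4 y = 5981.32
-154.0 x − 58.6 y = -139.51
Solving the 2×2 system: x ≈ -15.0, y ≈ 41.8 km.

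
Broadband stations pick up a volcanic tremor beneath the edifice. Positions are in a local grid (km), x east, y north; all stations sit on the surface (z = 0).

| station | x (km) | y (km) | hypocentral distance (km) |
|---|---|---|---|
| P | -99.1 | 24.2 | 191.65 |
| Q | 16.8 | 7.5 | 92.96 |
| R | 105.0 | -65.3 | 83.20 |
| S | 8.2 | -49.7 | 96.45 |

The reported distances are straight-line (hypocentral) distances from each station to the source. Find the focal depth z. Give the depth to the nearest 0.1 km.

Each station gives a sphere (x−x_i)² + (y−y_i)² + z² = d_i² (stations at z=0).
Subtracting the P sphere from Q and R: z² cancels, leaving linear equations in x and y:
231.8 x − 33.4 y = 18020.20
408.2 x − 179.0 y = 34690.12
Solving: x ≈ 74.196, y ≈ -24.600 km (keep extra digits for the depth step; rounded: 74.2, -24.6).
Then from the P sphere: z² = 191.65² − (x + 99.1)² − (y − 24.2)² with x = 74.196, y = -24.600, so z ≈ 65.702 ≈ 65.7 km.
Check against S (with the unrounded solution): distance 96.45 ≈ 96.45 km. ✓

z ≈ 65.7 km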